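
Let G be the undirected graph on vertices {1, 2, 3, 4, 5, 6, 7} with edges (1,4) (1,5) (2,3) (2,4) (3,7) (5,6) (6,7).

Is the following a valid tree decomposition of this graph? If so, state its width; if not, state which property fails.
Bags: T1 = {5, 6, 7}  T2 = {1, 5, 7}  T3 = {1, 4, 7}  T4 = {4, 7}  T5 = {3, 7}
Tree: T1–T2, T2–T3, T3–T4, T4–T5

No — vertex 2 appears in no bag.

A tree decomposition must satisfy three properties: every vertex lies in some bag; for every edge, both endpoints lie together in some bag; and for every vertex, the bags containing it form a connected subtree. Here vertex 2 appears in no bag, so the decomposition is invalid.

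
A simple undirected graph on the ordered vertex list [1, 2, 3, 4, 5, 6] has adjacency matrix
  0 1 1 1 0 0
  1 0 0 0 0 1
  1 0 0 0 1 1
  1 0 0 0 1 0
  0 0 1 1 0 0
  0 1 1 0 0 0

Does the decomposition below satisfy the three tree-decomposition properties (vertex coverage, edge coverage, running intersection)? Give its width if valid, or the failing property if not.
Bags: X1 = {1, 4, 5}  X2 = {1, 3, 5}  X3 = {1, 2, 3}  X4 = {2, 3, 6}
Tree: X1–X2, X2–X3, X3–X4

Checking the three conditions: (i) the bags cover all of {1, 2, 3, 4, 5, 6}; (ii) for each edge, some bag contains both endpoints; (iii) the bags containing any fixed vertex form a subtree. All hold, so the decomposition is valid with width 3 − 1 = 2.

Yes; width 2.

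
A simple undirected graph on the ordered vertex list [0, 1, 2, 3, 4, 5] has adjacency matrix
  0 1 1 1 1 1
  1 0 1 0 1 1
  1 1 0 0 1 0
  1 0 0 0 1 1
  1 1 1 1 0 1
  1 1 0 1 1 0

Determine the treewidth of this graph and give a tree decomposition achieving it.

Treewidth 3.
One such decomposition:
Bags: B1 = {0, 1, 4, 5}  B2 = {0, 1, 2, 4}  B3 = {0, 3, 4, 5}
Tree: B1–B2, B1–B3

Every bag has size at most 4, so the width is 4 − 1 = 3 and tw(G) ≤ 3. On the other hand G contains the 4-clique {0, 1, 2, 4}. A clique must lie in a single bag of any decomposition, so no decomposition can have width below 3. The upper and lower bounds meet at 3, so that is the treewidth.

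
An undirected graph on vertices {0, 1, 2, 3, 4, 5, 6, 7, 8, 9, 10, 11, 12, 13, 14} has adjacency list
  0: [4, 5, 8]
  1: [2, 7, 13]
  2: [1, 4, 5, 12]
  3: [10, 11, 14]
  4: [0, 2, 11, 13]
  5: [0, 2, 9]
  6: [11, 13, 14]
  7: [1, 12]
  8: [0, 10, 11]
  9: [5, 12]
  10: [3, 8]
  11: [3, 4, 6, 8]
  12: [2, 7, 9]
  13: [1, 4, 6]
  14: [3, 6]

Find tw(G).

A width-3 tree decomposition is:
Bags: B1 = {3, 8, 10, 14}  B2 = {3, 8, 11, 14}  B3 = {6, 8, 11, 14}  B4 = {0, 6, 8, 11}  B5 = {0, 4, 6, 11}  B6 = {0, 4, 6, 13}  B7 = {0, 4, 5, 13}  B8 = {2, 4, 5, 13}  B9 = {1, 2, 5, 13}  B10 = {1, 2, 5, 9}  B11 = {1, 2, 9, 12}  B12 = {1, 7, 9, 12}
Tree: B1–B2, B2–B3, B3–B4, B4–B5, B5–B6, B6–B7, B7–B8, B8–B9, B9–B10, B10–B11, B11–B12
Each bag holds 4 vertices, so the decomposition has width 3, which upper-bounds the treewidth. For the lower bound: the 4 vertex sets {3,10,14}, {8}, {11}, {0,4,6,13} are disjoint, each induces a connected subgraph, and every pair is joined by at least one edge of G. Contracting each set to a single vertex therefore yields K_{4} as a minor, and since treewidth is minor-monotone, tw(G) ≥ tw(K_{4}) = 3. Combining the bounds, tw(G) = 3.

3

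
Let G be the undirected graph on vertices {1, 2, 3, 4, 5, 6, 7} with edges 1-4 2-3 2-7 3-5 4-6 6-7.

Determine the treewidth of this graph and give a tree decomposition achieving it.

Each bag holds 2 vertices, so the decomposition has width 1, which upper-bounds the treewidth. Any graph with an edge has treewidth ≥ 1, and G has the edge 5–3. Hence tw(G) = 1 exactly.

Treewidth 1.
One such decomposition:
Bags: B1 = {3, 5}  B2 = {2, 3}  B3 = {2, 7}  B4 = {6, 7}  B5 = {4, 6}  B6 = {1, 4}
Tree: B1–B2, B2–B3, B3–B4, B4–B5, B5–B6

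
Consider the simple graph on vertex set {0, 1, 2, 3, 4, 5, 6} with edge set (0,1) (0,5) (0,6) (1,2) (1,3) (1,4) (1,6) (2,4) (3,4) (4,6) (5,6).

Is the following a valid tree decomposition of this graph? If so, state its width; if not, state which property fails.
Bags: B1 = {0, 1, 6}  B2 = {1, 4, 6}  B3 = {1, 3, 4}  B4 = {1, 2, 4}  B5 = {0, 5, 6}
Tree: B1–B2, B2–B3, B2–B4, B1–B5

Every vertex of G appears in some bag (union = {0, 1, 2, 3, 4, 5, 6}); every edge is covered by a bag; and for each vertex v the set of bags containing v is connected in the bag tree. The decomposition is therefore valid. The largest bag has 3 vertices, so the width is 2.

Yes; width 2.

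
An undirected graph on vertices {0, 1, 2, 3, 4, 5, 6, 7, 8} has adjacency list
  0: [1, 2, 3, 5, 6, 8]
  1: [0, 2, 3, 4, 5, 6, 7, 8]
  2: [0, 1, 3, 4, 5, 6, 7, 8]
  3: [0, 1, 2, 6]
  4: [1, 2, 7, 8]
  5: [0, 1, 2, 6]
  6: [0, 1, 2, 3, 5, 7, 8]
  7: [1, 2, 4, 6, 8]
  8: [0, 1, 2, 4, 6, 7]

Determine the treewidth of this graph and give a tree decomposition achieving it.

Each bag holds 5 vertices, so the decomposition has width 4, which upper-bounds the treewidth. Conversely, {1, 2, 4, 7, 8} is a clique of size 5, and the vertices of any clique must share a bag in every tree decomposition; so some bag has ≥ 5 vertices and tw(G) ≥ 4. Hence tw(G) = 4 exactly.

Treewidth 4.
Bags: B1 = {1, 2, 6, 7, 8}  B2 = {0, 1, 2, 6, 8}  B3 = {1, 2, 4, 7, 8}  B4 = {0, 1, 2, 3, 6}  B5 = {0, 1, 2, 5, 6}
Tree: B1–B2, B1–B3, B2–B4, B2–B5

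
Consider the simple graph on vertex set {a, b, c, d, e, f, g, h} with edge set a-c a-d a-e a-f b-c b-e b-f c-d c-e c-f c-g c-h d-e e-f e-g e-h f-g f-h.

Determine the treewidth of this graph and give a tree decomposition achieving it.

Treewidth 3.
Bags: B1 = {c, e, f, g}  B2 = {a, c, e, f}  B3 = {c, e, f, h}  B4 = {b, c, e, f}  B5 = {a, c, d, e}
Tree: B1–B2, B2–B3, B3–B4, B2–B5

Every bag has size at most 4, so the width is 4 − 1 = 3 and tw(G) ≤ 3. For the lower bound, the 4 vertices {a, c, d, e} are pairwise adjacent, and any tree decomposition puts a clique entirely inside one bag — forcing width ≥ 3. Combining the bounds, tw(G) = 3.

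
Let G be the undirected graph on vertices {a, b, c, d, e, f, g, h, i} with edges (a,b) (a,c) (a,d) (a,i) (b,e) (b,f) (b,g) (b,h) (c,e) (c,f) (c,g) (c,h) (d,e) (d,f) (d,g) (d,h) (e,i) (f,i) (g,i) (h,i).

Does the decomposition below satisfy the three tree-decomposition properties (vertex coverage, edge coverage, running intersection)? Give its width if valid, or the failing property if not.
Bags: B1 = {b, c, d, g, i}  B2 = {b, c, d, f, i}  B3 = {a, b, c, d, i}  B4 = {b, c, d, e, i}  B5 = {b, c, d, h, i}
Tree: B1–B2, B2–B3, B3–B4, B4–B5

Checking the three conditions: (i) the bags cover all of {a, b, c, d, e, f, g, h, i}; (ii) for each edge, some bag contains both endpoints; (iii) the bags containing any fixed vertex form a subtree. All hold, so the decomposition is valid with width 5 − 1 = 4.

Yes; width 4.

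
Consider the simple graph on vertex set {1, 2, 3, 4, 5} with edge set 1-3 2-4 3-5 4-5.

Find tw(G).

1

A width-1 tree decomposition is:
Bags: B1 = {1, 3}  B2 = {3, 5}  B3 = {4, 5}  B4 = {2, 4}
Tree: B1–B2, B2–B3, B3–B4
Each bag holds 2 vertices, so the decomposition has width 1, which upper-bounds the treewidth. G has an edge, so its treewidth is at least 1. Combining the bounds, tw(G) = 1.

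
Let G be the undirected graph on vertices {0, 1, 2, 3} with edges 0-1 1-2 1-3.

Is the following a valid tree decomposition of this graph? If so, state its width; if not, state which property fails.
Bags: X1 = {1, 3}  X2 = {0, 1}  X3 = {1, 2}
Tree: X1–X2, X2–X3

Yes; width 1.

Every vertex of G appears in some bag (union = {0, 1, 2, 3}); every edge is covered by a bag; and for each vertex v the set of bags containing v is connected in the bag tree. The decomposition is therefore valid. The largest bag has 2 vertices, so the width is 1.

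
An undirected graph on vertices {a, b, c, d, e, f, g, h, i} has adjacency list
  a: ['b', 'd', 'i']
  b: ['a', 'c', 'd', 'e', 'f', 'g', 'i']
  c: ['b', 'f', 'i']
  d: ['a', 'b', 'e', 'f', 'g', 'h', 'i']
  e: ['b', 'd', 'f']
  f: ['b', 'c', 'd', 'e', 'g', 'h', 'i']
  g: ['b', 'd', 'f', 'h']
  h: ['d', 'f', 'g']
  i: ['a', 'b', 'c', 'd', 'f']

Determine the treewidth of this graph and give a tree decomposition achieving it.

Every bag has size at most 4, so the width is 4 − 1 = 3 and tw(G) ≤ 3. On the other hand G contains the 4-clique {a, b, d, i}. A clique must lie in a single bag of any decomposition, so no decomposition can have width below 3. The upper and lower bounds meet at 3, so that is the treewidth.

Treewidth 3.
One optimal decomposition is:
Bags: B1 = {d, f, g, h}  B2 = {b, d, f, g}  B3 = {b, d, f, i}  B4 = {a, b, d, i}  B5 = {b, c, f, i}  B6 = {b, d, e, f}
Tree: B1–B2, B2–B3, B3–B4, B3–B5, B3–B6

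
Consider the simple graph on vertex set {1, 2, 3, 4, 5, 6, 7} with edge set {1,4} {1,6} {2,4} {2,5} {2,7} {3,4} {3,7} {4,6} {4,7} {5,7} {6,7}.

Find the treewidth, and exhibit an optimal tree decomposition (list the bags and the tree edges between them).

Treewidth 2.
One optimal decomposition is:
Bags: B1 = {4, 6, 7}  B2 = {3, 4, 7}  B3 = {1, 4, 6}  B4 = {2, 4, 7}  B5 = {2, 5, 7}
Tree: B1–B2, B1–B3, B2–B4, B4–B5

Each bag holds 3 vertices, so the decomposition has width 2, which upper-bounds the treewidth. Conversely, {1, 4, 6} is a clique of size 3, and the vertices of any clique must share a bag in every tree decomposition; so some bag has ≥ 3 vertices and tw(G) ≥ 2. Hence tw(G) = 2 exactly.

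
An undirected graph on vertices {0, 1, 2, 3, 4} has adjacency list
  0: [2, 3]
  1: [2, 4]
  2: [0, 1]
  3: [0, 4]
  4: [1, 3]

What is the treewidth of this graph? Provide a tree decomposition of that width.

Treewidth 2.
One such decomposition:
Bags: B1 = {0, 1, 2}  B2 = {0, 1, 3}  B3 = {1, 3, 4}
Tree: B1–B2, B2–B3

The largest bag has 3 vertices, giving width 2; this decomposition certifies tw(G) ≤ 2. The edges 1–2–0–3–4–1 form a cycle, so G is not a tree and its treewidth is at least 2. The upper and lower bounds meet at 2, so that is the treewidth.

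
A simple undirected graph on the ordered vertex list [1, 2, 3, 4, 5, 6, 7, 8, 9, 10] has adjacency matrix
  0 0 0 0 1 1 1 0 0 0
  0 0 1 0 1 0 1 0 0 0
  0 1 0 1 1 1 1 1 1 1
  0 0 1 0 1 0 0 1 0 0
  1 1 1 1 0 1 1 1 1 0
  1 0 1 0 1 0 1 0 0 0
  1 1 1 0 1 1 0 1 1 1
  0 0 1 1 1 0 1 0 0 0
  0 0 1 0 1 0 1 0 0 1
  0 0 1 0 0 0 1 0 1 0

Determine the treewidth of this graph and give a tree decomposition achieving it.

Each bag holds 4 vertices, so the decomposition has width 3, which upper-bounds the treewidth. For the lower bound, the 4 vertices {1, 5, 6, 7} are pairwise adjacent, and any tree decomposition puts a clique entirely inside one bag — forcing width ≥ 3. Therefore the treewidth is 3.

Treewidth 3.
One optimal decomposition is:
Bags: B1 = {2, 3, 5, 7}  B2 = {3, 5, 6, 7}  B3 = {3, 5, 7, 9}  B4 = {3, 5, 7, 8}  B5 = {1, 5, 6, 7}  B6 = {3, 7, 9, 10}  B7 = {3, 4, 5, 8}
Tree: B1–B2, B1–B3, B1–B4, B2–B5, B3–B6, B4–B7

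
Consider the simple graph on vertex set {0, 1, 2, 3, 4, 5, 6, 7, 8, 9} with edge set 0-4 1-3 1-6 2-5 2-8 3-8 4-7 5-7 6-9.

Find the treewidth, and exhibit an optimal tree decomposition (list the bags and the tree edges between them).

Each bag holds 2 vertices, so the decomposition has width 1, which upper-bounds the treewidth. Since G has at least one edge (e.g. 9–6), it is not an edgeless graph, so tw(G) ≥ 1. Combining the bounds, tw(G) = 1.

Treewidth 1.
One optimal decomposition is:
Bags: B1 = {6, 9}  B2 = {1, 6}  B3 = {1, 3}  B4 = {3, 8}  B5 = {2, 8}  B6 = {2, 5}  B7 = {5, 7}  B8 = {4, 7}  B9 = {0, 4}
Tree: B1–B2, B2–B3, B3–B4, B4–B5, B5–B6, B6–B7, B7–B8, B8–B9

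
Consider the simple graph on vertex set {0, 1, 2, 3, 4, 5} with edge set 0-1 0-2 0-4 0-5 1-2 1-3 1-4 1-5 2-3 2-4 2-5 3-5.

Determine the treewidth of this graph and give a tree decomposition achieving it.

Treewidth 3.
One such decomposition:
Bags: B1 = {0, 1, 2, 4}  B2 = {0, 1, 2, 5}  B3 = {1, 2, 3, 5}
Tree: B1–B2, B2–B3

Every bag has size at most 4, so the width is 4 − 1 = 3 and tw(G) ≤ 3. Conversely, {0, 1, 2, 4} is a clique of size 4, and the vertices of any clique must share a bag in every tree decomposition; so some bag has ≥ 4 vertices and tw(G) ≥ 3. The upper and lower bounds meet at 3, so that is the treewidth.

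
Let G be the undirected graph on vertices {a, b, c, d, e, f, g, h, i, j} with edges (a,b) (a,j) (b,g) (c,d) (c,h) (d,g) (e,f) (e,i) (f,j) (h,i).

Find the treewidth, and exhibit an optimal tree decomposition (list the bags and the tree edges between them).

Treewidth 2.
Bags: B1 = {e, h, i}  B2 = {c, e, h}  B3 = {c, d, e}  B4 = {d, e, g}  B5 = {b, e, g}  B6 = {a, b, e}  B7 = {a, e, j}  B8 = {e, f, j}
Tree: B1–B2, B2–B3, B3–B4, B4–B5, B5–B6, B6–B7, B7–B8

Every bag has size at most 3, so the width is 3 − 1 = 2 and tw(G) ≤ 2. Since e–i–h–c–d–g–b–a–j–f–e is a cycle in G, G is not acyclic. Forests are exactly the graphs of treewidth ≤ 1, so tw(G) ≥ 2. Hence tw(G) = 2 exactly.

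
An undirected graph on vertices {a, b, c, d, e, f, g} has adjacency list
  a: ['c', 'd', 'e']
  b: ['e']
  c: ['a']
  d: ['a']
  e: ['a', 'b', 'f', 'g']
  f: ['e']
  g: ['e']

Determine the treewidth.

A width-1 tree decomposition is:
Bags: B1 = {e, f}  B2 = {a, e}  B3 = {b, e}  B4 = {a, d}  B5 = {a, c}  B6 = {e, g}
Tree: B1–B2, B1–B3, B2–B4, B4–B5, B1–B6
Each bag holds 2 vertices, so the decomposition has width 1, which upper-bounds the treewidth. G has an edge, so its treewidth is at least 1. Combining the bounds, tw(G) = 1.

1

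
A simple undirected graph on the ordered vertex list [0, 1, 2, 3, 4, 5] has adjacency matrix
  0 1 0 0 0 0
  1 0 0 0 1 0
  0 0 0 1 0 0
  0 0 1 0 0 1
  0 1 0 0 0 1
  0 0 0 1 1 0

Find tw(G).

A width-1 tree decomposition is:
Bags: B1 = {2, 3}  B2 = {3, 5}  B3 = {4, 5}  B4 = {1, 4}  B5 = {0, 1}
Tree: B1–B2, B2–B3, B3–B4, B4–B5
Every bag has size at most 2, so the width is 2 − 1 = 1 and tw(G) ≤ 1. Since G has at least one edge (e.g. 2–3), it is not an edgeless graph, so tw(G) ≥ 1. The upper and lower bounds meet at 1, so that is the treewidth.

1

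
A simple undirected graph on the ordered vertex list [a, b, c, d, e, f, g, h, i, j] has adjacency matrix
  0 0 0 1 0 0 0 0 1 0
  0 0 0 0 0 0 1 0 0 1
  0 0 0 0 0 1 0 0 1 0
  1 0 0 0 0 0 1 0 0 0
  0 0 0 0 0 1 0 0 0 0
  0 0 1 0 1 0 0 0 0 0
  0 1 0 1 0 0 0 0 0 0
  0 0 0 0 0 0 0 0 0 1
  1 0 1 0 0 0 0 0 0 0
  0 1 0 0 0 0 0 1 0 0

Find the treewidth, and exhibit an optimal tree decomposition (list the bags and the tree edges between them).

Treewidth 1.
One such decomposition:
Bags: B1 = {e, f}  B2 = {c, f}  B3 = {c, i}  B4 = {a, i}  B5 = {a, d}  B6 = {d, g}  B7 = {b, g}  B8 = {b, j}  B9 = {h, j}
Tree: B1–B2, B2–B3, B3–B4, B4–B5, B5–B6, B6–B7, B7–B8, B8–B9

Every bag has size at most 2, so the width is 2 − 1 = 1 and tw(G) ≤ 1. Any graph with an edge has treewidth ≥ 1, and G has the edge e–f. Therefore the treewidth is 1.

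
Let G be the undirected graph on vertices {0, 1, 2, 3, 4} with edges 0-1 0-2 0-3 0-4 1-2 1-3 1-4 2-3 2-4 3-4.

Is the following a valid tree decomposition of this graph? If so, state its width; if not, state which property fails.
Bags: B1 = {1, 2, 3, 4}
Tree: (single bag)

A tree decomposition must satisfy three properties: every vertex lies in some bag; for every edge, both endpoints lie together in some bag; and for every vertex, the bags containing it form a connected subtree. Here vertex 0 appears in no bag, so the decomposition is invalid.

No — vertex 0 appears in no bag.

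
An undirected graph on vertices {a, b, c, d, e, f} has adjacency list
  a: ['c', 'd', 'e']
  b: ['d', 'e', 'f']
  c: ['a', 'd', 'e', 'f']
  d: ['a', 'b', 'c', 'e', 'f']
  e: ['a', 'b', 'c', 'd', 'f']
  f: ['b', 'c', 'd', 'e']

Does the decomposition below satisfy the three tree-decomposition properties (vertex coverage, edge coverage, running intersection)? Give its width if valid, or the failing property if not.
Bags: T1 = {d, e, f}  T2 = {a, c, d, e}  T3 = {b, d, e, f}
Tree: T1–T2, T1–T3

A tree decomposition must satisfy three properties: every vertex lies in some bag; for every edge, both endpoints lie together in some bag; and for every vertex, the bags containing it form a connected subtree. Here edge (c,f) lies in no bag, so the decomposition is invalid.

No — edge (c,f) lies in no bag.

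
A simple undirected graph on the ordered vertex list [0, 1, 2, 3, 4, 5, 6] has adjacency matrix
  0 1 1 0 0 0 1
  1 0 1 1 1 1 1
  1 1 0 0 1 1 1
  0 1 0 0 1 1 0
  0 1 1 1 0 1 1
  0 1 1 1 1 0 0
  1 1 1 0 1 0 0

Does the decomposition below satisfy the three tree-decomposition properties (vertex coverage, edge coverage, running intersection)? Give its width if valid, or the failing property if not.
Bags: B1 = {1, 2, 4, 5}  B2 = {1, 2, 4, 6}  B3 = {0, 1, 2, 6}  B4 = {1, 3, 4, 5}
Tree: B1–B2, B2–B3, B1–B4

Yes; width 3.

Every vertex of G appears in some bag (union = {0, 1, 2, 3, 4, 5, 6}); every edge is covered by a bag; and for each vertex v the set of bags containing v is connected in the bag tree. The decomposition is therefore valid. The largest bag has 4 vertices, so the width is 3.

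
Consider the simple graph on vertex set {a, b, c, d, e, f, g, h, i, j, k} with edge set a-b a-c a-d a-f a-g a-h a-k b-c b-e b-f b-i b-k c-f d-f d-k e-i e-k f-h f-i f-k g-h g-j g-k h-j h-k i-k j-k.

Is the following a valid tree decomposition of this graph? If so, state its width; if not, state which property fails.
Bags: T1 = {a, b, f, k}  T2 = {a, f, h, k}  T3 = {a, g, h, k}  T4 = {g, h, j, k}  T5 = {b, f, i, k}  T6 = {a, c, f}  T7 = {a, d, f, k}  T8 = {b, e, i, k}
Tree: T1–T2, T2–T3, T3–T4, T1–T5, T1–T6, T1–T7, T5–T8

No — edge (b,c) lies in no bag.

A tree decomposition must satisfy three properties: every vertex lies in some bag; for every edge, both endpoints lie together in some bag; and for every vertex, the bags containing it form a connected subtree. Here edge (b,c) lies in no bag, so the decomposition is invalid.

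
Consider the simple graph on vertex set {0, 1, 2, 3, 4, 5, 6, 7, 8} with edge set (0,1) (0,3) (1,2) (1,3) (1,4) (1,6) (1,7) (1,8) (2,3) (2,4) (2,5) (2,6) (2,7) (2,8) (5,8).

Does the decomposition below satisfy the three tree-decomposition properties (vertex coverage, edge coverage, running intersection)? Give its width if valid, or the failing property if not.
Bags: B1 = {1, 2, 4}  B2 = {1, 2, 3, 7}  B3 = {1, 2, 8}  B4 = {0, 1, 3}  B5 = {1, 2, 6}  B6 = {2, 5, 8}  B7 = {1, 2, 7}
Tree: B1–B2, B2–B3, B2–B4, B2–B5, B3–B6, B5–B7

A tree decomposition must satisfy three properties: every vertex lies in some bag; for every edge, both endpoints lie together in some bag; and for every vertex, the bags containing it form a connected subtree. Here bags containing vertex 7 are not connected in the tree, so the decomposition is invalid.

No — bags containing vertex 7 are not connected in the tree.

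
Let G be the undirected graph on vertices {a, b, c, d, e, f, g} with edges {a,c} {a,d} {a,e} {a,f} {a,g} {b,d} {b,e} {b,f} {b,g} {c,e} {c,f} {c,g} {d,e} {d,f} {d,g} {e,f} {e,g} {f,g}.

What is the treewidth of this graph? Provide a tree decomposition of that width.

The largest bag has 5 vertices, giving width 4; this decomposition certifies tw(G) ≤ 4. Conversely, {a, d, e, f, g} is a clique of size 5, and the vertices of any clique must share a bag in every tree decomposition; so some bag has ≥ 5 vertices and tw(G) ≥ 4. Hence tw(G) = 4 exactly.

Treewidth 4.
Bags: B1 = {a, d, e, f, g}  B2 = {b, d, e, f, g}  B3 = {a, c, e, f, g}
Tree: B1–B2, B1–B3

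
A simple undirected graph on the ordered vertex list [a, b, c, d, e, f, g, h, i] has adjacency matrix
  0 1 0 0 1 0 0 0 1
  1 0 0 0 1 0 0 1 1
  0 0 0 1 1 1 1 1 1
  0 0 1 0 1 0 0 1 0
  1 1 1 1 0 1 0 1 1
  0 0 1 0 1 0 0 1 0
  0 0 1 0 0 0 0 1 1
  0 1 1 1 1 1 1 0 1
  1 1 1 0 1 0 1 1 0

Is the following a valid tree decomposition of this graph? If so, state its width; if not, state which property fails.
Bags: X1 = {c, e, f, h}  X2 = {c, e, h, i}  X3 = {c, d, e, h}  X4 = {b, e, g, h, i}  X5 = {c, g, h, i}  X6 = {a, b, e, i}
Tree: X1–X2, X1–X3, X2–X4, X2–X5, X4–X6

A tree decomposition must satisfy three properties: every vertex lies in some bag; for every edge, both endpoints lie together in some bag; and for every vertex, the bags containing it form a connected subtree. Here bags containing vertex g are not connected in the tree, so the decomposition is invalid.

No — bags containing vertex g are not connected in the tree.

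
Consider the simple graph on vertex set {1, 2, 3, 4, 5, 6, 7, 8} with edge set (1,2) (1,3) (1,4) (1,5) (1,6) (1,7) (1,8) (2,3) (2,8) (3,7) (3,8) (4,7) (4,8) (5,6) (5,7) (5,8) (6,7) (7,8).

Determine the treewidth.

3

A width-3 tree decomposition is:
Bags: B1 = {1, 3, 7, 8}  B2 = {1, 5, 7, 8}  B3 = {1, 4, 7, 8}  B4 = {1, 5, 6, 7}  B5 = {1, 2, 3, 8}
Tree: B1–B2, B1–B3, B2–B4, B1–B5
Each bag holds 4 vertices, so the decomposition has width 3, which upper-bounds the treewidth. On the other hand G contains the 4-clique {1, 2, 3, 8}. A clique must lie in a single bag of any decomposition, so no decomposition can have width below 3. The upper and lower bounds meet at 3, so that is the treewidth.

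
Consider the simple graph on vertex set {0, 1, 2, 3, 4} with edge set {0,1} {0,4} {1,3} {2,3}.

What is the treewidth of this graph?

A width-1 tree decomposition is:
Bags: B1 = {1, 3}  B2 = {0, 1}  B3 = {0, 4}  B4 = {2, 3}
Tree: B1–B2, B2–B3, B1–B4
Every bag has size at most 2, so the width is 2 − 1 = 1 and tw(G) ≤ 1. G has an edge, so its treewidth is at least 1. Therefore the treewidth is 1.

1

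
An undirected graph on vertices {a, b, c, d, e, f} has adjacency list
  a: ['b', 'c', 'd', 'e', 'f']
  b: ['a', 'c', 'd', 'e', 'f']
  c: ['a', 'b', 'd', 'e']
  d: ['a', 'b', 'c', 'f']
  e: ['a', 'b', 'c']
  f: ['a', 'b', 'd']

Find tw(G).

3

A width-3 tree decomposition is:
Bags: B1 = {a, b, c, e}  B2 = {a, b, c, d}  B3 = {a, b, d, f}
Tree: B1–B2, B2–B3
Each bag holds 4 vertices, so the decomposition has width 3, which upper-bounds the treewidth. For the lower bound, the 4 vertices {a, b, c, d} are pairwise adjacent, and any tree decomposition puts a clique entirely inside one bag — forcing width ≥ 3. The upper and lower bounds meet at 3, so that is the treewidth.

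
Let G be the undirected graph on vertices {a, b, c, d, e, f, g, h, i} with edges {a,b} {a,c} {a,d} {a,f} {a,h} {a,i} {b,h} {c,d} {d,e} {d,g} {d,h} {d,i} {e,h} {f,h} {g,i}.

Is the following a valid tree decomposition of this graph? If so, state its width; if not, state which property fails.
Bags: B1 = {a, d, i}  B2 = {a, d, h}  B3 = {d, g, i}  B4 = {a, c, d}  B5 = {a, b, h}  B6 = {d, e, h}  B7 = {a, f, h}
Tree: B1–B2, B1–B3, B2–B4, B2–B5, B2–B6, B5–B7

Vertex coverage: the bags together contain {a, b, c, d, e, f, g, h, i}, the full vertex set. Edge coverage: each edge of G has both endpoints in at least one bag. Running intersection: for every vertex, the bags containing it form a connected subtree. All three properties hold, so this is a valid tree decomposition of width max|bag| − 1 = 2, and hence tw(G) ≤ 2.

Yes; width 2.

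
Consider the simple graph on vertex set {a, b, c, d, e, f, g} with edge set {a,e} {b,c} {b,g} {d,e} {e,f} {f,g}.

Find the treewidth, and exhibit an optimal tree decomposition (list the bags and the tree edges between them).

Every bag has size at most 2, so the width is 2 − 1 = 1 and tw(G) ≤ 1. G has an edge, so its treewidth is at least 1. Hence tw(G) = 1 exactly.

Treewidth 1.
Bags: B1 = {f, g}  B2 = {e, f}  B3 = {d, e}  B4 = {b, g}  B5 = {b, c}  B6 = {a, e}
Tree: B1–B2, B2–B3, B1–B4, B4–B5, B2–B6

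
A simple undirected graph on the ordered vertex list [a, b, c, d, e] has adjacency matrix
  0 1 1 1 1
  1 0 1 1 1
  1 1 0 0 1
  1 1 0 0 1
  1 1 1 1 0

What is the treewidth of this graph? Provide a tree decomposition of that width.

Treewidth 3.
One such decomposition:
Bags: B1 = {a, b, c, e}  B2 = {a, b, d, e}
Tree: B1–B2

Every bag has size at most 4, so the width is 4 − 1 = 3 and tw(G) ≤ 3. On the other hand G contains the 4-clique {a, b, d, e}. A clique must lie in a single bag of any decomposition, so no decomposition can have width below 3. Combining the bounds, tw(G) = 3.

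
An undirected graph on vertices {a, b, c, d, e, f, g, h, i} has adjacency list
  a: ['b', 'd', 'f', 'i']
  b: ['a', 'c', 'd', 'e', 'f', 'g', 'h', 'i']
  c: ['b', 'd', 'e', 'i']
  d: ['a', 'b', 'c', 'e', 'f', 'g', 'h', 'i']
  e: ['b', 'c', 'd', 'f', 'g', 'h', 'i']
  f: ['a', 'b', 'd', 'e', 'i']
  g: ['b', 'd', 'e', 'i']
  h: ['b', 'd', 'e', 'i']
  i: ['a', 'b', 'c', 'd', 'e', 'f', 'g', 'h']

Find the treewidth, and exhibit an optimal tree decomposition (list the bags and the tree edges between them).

Every bag has size at most 5, so the width is 5 − 1 = 4 and tw(G) ≤ 4. On the other hand G contains the 5-clique {b, d, e, g, i}. A clique must lie in a single bag of any decomposition, so no decomposition can have width below 4. Hence tw(G) = 4 exactly.

Treewidth 4.
Bags: B1 = {b, d, e, g, i}  B2 = {b, c, d, e, i}  B3 = {b, d, e, f, i}  B4 = {b, d, e, h, i}  B5 = {a, b, d, f, i}
Tree: B1–B2, B1–B3, B3–B4, B3–B5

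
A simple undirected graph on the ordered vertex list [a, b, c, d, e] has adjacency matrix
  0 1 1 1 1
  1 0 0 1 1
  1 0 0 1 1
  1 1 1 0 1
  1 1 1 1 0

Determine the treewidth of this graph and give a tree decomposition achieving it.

Treewidth 3.
Bags: B1 = {a, c, d, e}  B2 = {a, b, d, e}
Tree: B1–B2

The largest bag has 4 vertices, giving width 3; this decomposition certifies tw(G) ≤ 3. On the other hand G contains the 4-clique {a, c, d, e}. A clique must lie in a single bag of any decomposition, so no decomposition can have width below 3. The upper and lower bounds meet at 3, so that is the treewidth.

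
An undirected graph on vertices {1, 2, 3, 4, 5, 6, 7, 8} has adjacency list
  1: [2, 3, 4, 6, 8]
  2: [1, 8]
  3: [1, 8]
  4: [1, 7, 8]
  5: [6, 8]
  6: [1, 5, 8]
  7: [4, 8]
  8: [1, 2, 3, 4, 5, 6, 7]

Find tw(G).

2

A width-2 tree decomposition is:
Bags: B1 = {1, 3, 8}  B2 = {1, 6, 8}  B3 = {5, 6, 8}  B4 = {1, 4, 8}  B5 = {1, 2, 8}  B6 = {4, 7, 8}
Tree: B1–B2, B2–B3, B2–B4, B1–B5, B4–B6
Every bag has size at most 3, so the width is 3 − 1 = 2 and tw(G) ≤ 2. On the other hand G contains the 3-clique {1, 2, 8}. A clique must lie in a single bag of any decomposition, so no decomposition can have width below 2. The upper and lower bounds meet at 2, so that is the treewidth.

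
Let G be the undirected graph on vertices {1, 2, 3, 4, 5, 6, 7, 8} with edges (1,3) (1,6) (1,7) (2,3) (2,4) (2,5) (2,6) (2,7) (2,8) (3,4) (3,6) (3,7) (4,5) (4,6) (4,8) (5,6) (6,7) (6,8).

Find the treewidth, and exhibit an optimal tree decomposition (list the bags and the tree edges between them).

Treewidth 3.
One such decomposition:
Bags: B1 = {2, 4, 6, 8}  B2 = {2, 3, 4, 6}  B3 = {2, 3, 6, 7}  B4 = {2, 4, 5, 6}  B5 = {1, 3, 6, 7}
Tree: B1–B2, B2–B3, B2–B4, B3–B5

Every bag has size at most 4, so the width is 4 − 1 = 3 and tw(G) ≤ 3. Conversely, {1, 3, 6, 7} is a clique of size 4, and the vertices of any clique must share a bag in every tree decomposition; so some bag has ≥ 4 vertices and tw(G) ≥ 3. Hence tw(G) = 3 exactly.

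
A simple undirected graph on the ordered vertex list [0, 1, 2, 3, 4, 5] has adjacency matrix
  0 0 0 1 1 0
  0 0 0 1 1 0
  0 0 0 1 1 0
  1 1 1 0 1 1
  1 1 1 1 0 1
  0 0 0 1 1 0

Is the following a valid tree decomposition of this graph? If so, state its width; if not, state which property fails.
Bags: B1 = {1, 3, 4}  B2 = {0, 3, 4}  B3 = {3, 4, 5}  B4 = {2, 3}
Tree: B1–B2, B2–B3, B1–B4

No — edge (4,2) lies in no bag.

A tree decomposition must satisfy three properties: every vertex lies in some bag; for every edge, both endpoints lie together in some bag; and for every vertex, the bags containing it form a connected subtree. Here edge (4,2) lies in no bag, so the decomposition is invalid.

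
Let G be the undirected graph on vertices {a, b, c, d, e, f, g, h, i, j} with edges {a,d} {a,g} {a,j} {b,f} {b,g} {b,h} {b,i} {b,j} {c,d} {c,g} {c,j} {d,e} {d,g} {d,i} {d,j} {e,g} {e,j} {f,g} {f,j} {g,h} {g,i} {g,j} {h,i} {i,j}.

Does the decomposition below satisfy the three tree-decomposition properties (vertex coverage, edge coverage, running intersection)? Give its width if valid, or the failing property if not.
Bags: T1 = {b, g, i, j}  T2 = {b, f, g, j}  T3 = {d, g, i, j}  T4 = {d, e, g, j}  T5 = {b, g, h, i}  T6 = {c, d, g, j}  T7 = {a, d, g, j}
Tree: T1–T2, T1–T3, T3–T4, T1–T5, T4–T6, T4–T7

Every vertex of G appears in some bag (union = {a, b, c, d, e, f, g, h, i, j}); every edge is covered by a bag; and for each vertex v the set of bags containing v is connected in the bag tree. The decomposition is therefore valid. The largest bag has 4 vertices, so the width is 3.

Yes; width 3.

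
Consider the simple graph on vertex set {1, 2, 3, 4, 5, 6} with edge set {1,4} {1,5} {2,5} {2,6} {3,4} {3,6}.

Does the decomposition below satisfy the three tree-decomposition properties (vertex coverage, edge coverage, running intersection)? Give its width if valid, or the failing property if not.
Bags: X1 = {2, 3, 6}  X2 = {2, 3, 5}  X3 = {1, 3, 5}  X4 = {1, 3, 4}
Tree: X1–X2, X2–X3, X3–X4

Yes; width 2.

Checking the three conditions: (i) the bags cover all of {1, 2, 3, 4, 5, 6}; (ii) for each edge, some bag contains both endpoints; (iii) the bags containing any fixed vertex form a subtree. All hold, so the decomposition is valid with width 3 − 1 = 2.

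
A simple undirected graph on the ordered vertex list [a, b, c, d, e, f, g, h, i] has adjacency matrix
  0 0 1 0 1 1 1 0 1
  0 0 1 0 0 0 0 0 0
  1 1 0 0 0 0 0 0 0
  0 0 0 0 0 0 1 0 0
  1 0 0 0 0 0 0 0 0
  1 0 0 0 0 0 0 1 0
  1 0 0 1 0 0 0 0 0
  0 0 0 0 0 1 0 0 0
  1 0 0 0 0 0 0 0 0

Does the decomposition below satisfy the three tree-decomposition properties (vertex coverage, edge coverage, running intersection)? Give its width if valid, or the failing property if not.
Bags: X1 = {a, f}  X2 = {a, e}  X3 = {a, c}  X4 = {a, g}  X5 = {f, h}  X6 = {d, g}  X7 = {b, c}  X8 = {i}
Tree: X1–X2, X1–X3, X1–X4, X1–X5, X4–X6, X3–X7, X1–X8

A tree decomposition must satisfy three properties: every vertex lies in some bag; for every edge, both endpoints lie together in some bag; and for every vertex, the bags containing it form a connected subtree. Here edge (a,i) lies in no bag, so the decomposition is invalid.

No — edge (a,i) lies in no bag.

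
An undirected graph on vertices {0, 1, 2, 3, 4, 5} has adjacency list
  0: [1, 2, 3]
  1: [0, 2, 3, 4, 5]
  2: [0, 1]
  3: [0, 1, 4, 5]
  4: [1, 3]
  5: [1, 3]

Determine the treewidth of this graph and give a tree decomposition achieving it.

Treewidth 2.
Bags: B1 = {0, 1, 3}  B2 = {1, 3, 4}  B3 = {0, 1, 2}  B4 = {1, 3, 5}
Tree: B1–B2, B1–B3, B2–B4

Every bag has size at most 3, so the width is 3 − 1 = 2 and tw(G) ≤ 2. For the lower bound, the 3 vertices {0, 1, 2} are pairwise adjacent, and any tree decomposition puts a clique entirely inside one bag — forcing width ≥ 2. Therefore the treewidth is 2.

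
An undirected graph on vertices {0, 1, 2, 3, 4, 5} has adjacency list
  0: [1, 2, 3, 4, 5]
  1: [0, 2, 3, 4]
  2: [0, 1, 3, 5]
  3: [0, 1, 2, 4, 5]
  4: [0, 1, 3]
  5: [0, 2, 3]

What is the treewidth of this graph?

3

A width-3 tree decomposition is:
Bags: B1 = {0, 1, 2, 3}  B2 = {0, 1, 3, 4}  B3 = {0, 2, 3, 5}
Tree: B1–B2, B1–B3
The largest bag has 4 vertices, giving width 3; this decomposition certifies tw(G) ≤ 3. Conversely, {0, 1, 2, 3} is a clique of size 4, and the vertices of any clique must share a bag in every tree decomposition; so some bag has ≥ 4 vertices and tw(G) ≥ 3. Therefore the treewidth is 3.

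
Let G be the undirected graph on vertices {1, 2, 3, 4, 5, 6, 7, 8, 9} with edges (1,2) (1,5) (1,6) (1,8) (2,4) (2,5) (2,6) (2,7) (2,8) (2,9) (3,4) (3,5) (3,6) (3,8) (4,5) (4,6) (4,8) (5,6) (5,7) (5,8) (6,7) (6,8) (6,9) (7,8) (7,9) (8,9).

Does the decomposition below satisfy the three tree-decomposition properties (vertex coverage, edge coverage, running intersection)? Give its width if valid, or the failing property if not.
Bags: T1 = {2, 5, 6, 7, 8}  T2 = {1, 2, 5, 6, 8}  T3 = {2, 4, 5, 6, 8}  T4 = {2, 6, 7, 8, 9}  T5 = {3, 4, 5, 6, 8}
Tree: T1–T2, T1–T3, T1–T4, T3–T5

Yes; width 4.

Every vertex of G appears in some bag (union = {1, 2, 3, 4, 5, 6, 7, 8, 9}); every edge is covered by a bag; and for each vertex v the set of bags containing v is connected in the bag tree. The decomposition is therefore valid. The largest bag has 5 vertices, so the width is 4.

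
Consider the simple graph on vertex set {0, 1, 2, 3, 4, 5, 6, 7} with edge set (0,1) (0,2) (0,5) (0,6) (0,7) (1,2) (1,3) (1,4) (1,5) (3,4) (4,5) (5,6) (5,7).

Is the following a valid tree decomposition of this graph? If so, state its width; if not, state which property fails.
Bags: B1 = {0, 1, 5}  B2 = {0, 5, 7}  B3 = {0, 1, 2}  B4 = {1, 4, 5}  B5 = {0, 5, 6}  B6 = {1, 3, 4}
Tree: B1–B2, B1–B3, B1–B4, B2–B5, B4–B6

Yes; width 2.

Every vertex of G appears in some bag (union = {0, 1, 2, 3, 4, 5, 6, 7}); every edge is covered by a bag; and for each vertex v the set of bags containing v is connected in the bag tree. The decomposition is therefore valid. The largest bag has 3 vertices, so the width is 2.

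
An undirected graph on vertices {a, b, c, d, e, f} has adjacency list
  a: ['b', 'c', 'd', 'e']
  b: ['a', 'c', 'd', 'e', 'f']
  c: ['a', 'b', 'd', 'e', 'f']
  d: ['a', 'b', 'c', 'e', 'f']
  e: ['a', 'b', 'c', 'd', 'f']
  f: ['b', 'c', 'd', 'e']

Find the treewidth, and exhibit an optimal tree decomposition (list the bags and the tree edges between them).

Every bag has size at most 5, so the width is 5 − 1 = 4 and tw(G) ≤ 4. For the lower bound, the 5 vertices {b, c, d, e, f} are pairwise adjacent, and any tree decomposition puts a clique entirely inside one bag — forcing width ≥ 4. Hence tw(G) = 4 exactly.

Treewidth 4.
Bags: B1 = {a, b, c, d, e}  B2 = {b, c, d, e, f}
Tree: B1–B2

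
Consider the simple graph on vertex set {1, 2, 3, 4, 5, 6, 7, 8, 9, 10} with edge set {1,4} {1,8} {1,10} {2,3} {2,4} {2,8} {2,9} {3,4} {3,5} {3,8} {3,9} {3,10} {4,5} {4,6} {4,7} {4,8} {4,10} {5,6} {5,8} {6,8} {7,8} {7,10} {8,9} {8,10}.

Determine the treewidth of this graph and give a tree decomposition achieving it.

Treewidth 3.
One optimal decomposition is:
Bags: B1 = {3, 4, 5, 8}  B2 = {3, 4, 8, 10}  B3 = {4, 7, 8, 10}  B4 = {1, 4, 8, 10}  B5 = {2, 3, 4, 8}  B6 = {2, 3, 8, 9}  B7 = {4, 5, 6, 8}
Tree: B1–B2, B2–B3, B2–B4, B1–B5, B5–B6, B1–B7

Every bag has size at most 4, so the width is 4 − 1 = 3 and tw(G) ≤ 3. Conversely, {2, 3, 8, 9} is a clique of size 4, and the vertices of any clique must share a bag in every tree decomposition; so some bag has ≥ 4 vertices and tw(G) ≥ 3. The upper and lower bounds meet at 3, so that is the treewidth.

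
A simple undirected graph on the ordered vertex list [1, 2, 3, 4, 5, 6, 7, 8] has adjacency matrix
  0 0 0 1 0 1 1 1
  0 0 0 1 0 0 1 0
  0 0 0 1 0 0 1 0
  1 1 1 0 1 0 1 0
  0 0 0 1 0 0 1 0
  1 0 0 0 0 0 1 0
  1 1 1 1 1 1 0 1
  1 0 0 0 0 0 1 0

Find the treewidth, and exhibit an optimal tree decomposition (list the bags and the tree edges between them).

Treewidth 2.
Bags: B1 = {2, 4, 7}  B2 = {3, 4, 7}  B3 = {1, 4, 7}  B4 = {1, 7, 8}  B5 = {1, 6, 7}  B6 = {4, 5, 7}
Tree: B1–B2, B2–B3, B3–B4, B3–B5, B2–B6

Each bag holds 3 vertices, so the decomposition has width 2, which upper-bounds the treewidth. On the other hand G contains the 3-clique {1, 7, 8}. A clique must lie in a single bag of any decomposition, so no decomposition can have width below 2. The upper and lower bounds meet at 2, so that is the treewidth.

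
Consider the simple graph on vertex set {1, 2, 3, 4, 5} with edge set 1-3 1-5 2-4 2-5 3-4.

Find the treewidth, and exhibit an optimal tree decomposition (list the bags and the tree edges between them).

Treewidth 2.
Bags: B1 = {1, 2, 5}  B2 = {1, 2, 4}  B3 = {1, 3, 4}
Tree: B1–B2, B2–B3

Every bag has size at most 3, so the width is 3 − 1 = 2 and tw(G) ≤ 2. Since 1–5–2–4–3–1 is a cycle in G, G is not acyclic. Forests are exactly the graphs of treewidth ≤ 1, so tw(G) ≥ 2. The upper and lower bounds meet at 2, so that is the treewidth.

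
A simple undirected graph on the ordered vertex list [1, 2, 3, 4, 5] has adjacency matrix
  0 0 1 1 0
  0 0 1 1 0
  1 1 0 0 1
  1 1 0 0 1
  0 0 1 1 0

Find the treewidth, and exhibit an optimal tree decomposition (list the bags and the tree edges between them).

Every bag has size at most 3, so the width is 3 − 1 = 2 and tw(G) ≤ 2. For the lower bound, G contains the cycle 5–4–1–3–5, so G is not a forest; only forests have treewidth ≤ 1, hence tw(G) ≥ 2. Therefore the treewidth is 2.

Treewidth 2.
Bags: B1 = {3, 4, 5}  B2 = {1, 3, 4}  B3 = {2, 3, 4}
Tree: B1–B2, B2–B3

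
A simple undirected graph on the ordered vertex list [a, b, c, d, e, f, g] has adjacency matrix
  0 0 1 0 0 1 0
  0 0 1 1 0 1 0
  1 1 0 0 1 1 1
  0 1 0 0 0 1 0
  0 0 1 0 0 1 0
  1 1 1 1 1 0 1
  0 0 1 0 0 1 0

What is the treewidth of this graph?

A width-2 tree decomposition is:
Bags: B1 = {c, e, f}  B2 = {b, c, f}  B3 = {a, c, f}  B4 = {b, d, f}  B5 = {c, f, g}
Tree: B1–B2, B1–B3, B2–B4, B2–B5
Every bag has size at most 3, so the width is 3 − 1 = 2 and tw(G) ≤ 2. For the lower bound, the 3 vertices {b, d, f} are pairwise adjacent, and any tree decomposition puts a clique entirely inside one bag — forcing width ≥ 2. Combining the bounds, tw(G) = 2.

2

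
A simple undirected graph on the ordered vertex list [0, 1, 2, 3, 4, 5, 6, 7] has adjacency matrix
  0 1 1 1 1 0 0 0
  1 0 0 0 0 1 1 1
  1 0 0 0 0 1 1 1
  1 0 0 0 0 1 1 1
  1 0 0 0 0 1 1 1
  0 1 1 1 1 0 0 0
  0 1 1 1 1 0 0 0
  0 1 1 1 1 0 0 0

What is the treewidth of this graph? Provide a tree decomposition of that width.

Each bag holds 5 vertices, so the decomposition has width 4, which upper-bounds the treewidth. For the lower bound: the 5 vertex sets {0,2}, {1,5}, {3,7}, {6}, {4} are disjoint, each induces a connected subgraph, and every pair is joined by at least one edge of G. Contracting each set to a single vertex therefore yields K_{5} as a minor, and since treewidth is minor-monotone, tw(G) ≥ tw(K_{5}) = 4. Hence tw(G) = 4 exactly.

Treewidth 4.
One such decomposition:
Bags: B1 = {0, 2, 5, 6, 7}  B2 = {0, 1, 5, 6, 7}  B3 = {0, 3, 5, 6, 7}  B4 = {0, 4, 5, 6, 7}
Tree: B1–B2, B2–B3, B3–B4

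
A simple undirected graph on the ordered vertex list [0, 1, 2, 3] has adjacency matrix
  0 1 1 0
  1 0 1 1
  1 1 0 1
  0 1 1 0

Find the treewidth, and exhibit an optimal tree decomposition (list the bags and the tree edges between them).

Treewidth 2.
One optimal decomposition is:
Bags: B1 = {0, 1, 2}  B2 = {1, 2, 3}
Tree: B1–B2

The largest bag has 3 vertices, giving width 2; this decomposition certifies tw(G) ≤ 2. Conversely, {0, 1, 2} is a clique of size 3, and the vertices of any clique must share a bag in every tree decomposition; so some bag has ≥ 3 vertices and tw(G) ≥ 2. The upper and lower bounds meet at 2, so that is the treewidth.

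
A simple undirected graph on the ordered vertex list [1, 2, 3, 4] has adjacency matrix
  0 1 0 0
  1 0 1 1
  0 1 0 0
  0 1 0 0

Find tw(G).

A width-1 tree decomposition is:
Bags: B1 = {2, 4}  B2 = {2, 3}  B3 = {1, 2}
Tree: B1–B2, B1–B3
Each bag holds 2 vertices, so the decomposition has width 1, which upper-bounds the treewidth. G has an edge, so its treewidth is at least 1. The upper and lower bounds meet at 1, so that is the treewidth.

1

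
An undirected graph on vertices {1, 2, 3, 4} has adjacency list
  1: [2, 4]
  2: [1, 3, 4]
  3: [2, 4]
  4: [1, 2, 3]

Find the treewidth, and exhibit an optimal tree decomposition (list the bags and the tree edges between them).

Treewidth 2.
Bags: B1 = {2, 3, 4}  B2 = {1, 2, 4}
Tree: B1–B2

Each bag holds 3 vertices, so the decomposition has width 2, which upper-bounds the treewidth. Conversely, {1, 2, 4} is a clique of size 3, and the vertices of any clique must share a bag in every tree decomposition; so some bag has ≥ 3 vertices and tw(G) ≥ 2. Therefore the treewidth is 2.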